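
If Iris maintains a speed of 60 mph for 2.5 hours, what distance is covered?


Use the formula: distance = speed x time
Speed = 60 mph, Time = 2.5 hours
60 x 2.5 = 150 miles

150 miles


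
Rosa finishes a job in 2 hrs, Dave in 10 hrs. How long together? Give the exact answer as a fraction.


Rosa's rate: 1/2 of the job per hour
Dave's rate: 1/10 of the job per hour
Combined rate: 1/2 + 1/10 = 3/5 per hour
Time = 1 / (3/5) = 5/3 hours (≈ 1.67 hours)

5/3 hours


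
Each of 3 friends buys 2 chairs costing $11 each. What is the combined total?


Cost per person:
2 x $11 = $22
Group total:
3 x $22 = $66

$66


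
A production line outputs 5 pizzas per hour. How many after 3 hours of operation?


Production rate: 5 pizzas per hour
Time: 3 hours
Total: 5 x 3 = 15 pizzas

15 pizzas


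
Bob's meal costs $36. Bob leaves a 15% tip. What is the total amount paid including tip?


Calculate the tip:
15% of $36 = $5.40
Add tip to meal cost:
$36 + $5.40 = $41.40

$41.40


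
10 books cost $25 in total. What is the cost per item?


Total cost: $25
Number of items: 10
Unit price: $25 / 10 = $2.50

$2.50


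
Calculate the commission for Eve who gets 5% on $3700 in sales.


Convert rate to decimal:
5% = 0.05
Multiply by sales:
$3700 x 0.05 = $185

$185


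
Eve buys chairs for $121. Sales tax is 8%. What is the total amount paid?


Calculate the tax:
8% of $121 = $9.68
Add tax to price:
$121 + $9.68 = $130.68

$130.68


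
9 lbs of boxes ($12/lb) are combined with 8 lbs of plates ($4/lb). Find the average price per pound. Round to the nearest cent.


Cost of boxes:
9 x $12 = $108
Cost of plates:
8 x $4 = $32
Total cost: $108 + $32 = $140
Total weight: 17 lbs
Average: $140 / 17 = $8.2352... ≈ $8.24/lb

$8.24/lb


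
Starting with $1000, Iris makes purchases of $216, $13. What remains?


Add up expenses:
$216 + $13 = $229
Subtract from budget:
$1000 - $229 = $771

$771


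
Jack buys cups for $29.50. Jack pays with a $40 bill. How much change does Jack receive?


Start with the amount paid:
$40
Subtract the price:
$40 - $29.50 = $10.50

$10.50


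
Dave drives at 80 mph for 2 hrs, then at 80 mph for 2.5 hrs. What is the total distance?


Leg 1 distance:
80 x 2 = 160 miles
Leg 2 distance:
80 x 2.5 = 200 miles
Total distance:
160 + 200 = 360 miles

360 miles


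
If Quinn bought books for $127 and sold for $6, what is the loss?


Selling price = $6
Cost price = $127
Loss = cost price - selling price:
Loss = $127 - $6 = $121

$121


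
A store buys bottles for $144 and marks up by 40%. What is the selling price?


Calculate the markup amount:
40% of $144 = $57.60
Add to cost:
$144 + $57.60 = $201.60

$201.60


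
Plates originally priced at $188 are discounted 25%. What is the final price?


Calculate the discount amount:
25% of $188 = $47
Subtract from original:
$188 - $47 = $141

$141


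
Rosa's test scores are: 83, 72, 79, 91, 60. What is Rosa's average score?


Add the scores:
83 + 72 + 79 + 91 + 60 = 385
Divide by the number of tests:
385 / 5 = 77

77


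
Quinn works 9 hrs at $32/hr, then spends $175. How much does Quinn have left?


Calculate earnings:
9 x $32 = $288
Subtract spending:
$288 - $175 = $113

$113


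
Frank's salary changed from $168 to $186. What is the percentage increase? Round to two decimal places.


Find the absolute change:
|186 - 168| = 18
Divide by original and multiply by 100:
18 / 168 x 100 = 10.7142...% ≈ 10.71%

10.71%


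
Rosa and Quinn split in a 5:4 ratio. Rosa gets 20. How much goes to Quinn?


Find the multiplier:
20 / 5 = 4
Apply to Quinn's share:
4 x 4 = 16

16


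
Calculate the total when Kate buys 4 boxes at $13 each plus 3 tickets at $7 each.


Cost of boxes:
4 x $13 = $52
Cost of tickets:
3 x $7 = $21
Add both:
$52 + $21 = $73

$73


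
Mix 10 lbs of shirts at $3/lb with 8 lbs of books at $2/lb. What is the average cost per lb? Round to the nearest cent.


Cost of shirts:
10 x $3 = $30
Cost of books:
8 x $2 = $16
Total cost: $30 + $16 = $46
Total weight: 18 lbs
Average: $46 / 18 = $2.5555... ≈ $2.56/lb

$2.56/lb


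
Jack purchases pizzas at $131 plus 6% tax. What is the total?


Calculate the tax:
6% of $131 = $7.86
Add tax to price:
$131 + $7.86 = $138.86

$138.86


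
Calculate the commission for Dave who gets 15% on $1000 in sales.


Convert rate to decimal:
15% = 0.15
Multiply by sales:
$1000 x 0.15 = $150

$150


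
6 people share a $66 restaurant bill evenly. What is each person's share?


Total bill: $66
Number of people: 6
Each pays: $66 / 6 = $11

$11


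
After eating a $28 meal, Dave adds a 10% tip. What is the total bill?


Calculate the tip:
10% of $28 = $2.80
Add tip to meal cost:
$28 + $2.80 = $30.80

$30.80


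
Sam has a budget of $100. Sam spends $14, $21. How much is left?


Add up expenses:
$14 + $21 = $35
Subtract from budget:
$100 - $35 = $65

$65


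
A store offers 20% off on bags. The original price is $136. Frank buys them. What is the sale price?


Calculate the discount amount:
20% of $136 = $27.20
Subtract from original:
$136 - $27.20 = $108.80

$108.80


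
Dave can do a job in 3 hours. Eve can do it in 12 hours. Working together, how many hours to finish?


Dave's rate: 1/3 of the job per hour
Eve's rate: 1/12 of the job per hour
Combined rate: 1/3 + 1/12 = 5/12 per hour
Time = 1 / (5/12) = 12/5 = 2.4 hours

2.4 hours


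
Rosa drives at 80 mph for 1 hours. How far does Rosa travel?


Use the formula: distance = speed x time
Speed = 80 mph, Time = 1 hours
80 x 1 = 80 miles

80 miles


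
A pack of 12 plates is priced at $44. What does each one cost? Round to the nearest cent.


Total cost: $44
Number of items: 12
Unit price: $44 / 12 = $3.6666... ≈ $3.67

$3.67


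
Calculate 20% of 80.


Convert percentage to decimal:
20% = 0.2
Multiply:
80 x 0.2 = 16

16


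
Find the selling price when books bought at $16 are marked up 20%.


Calculate the markup amount:
20% of $16 = $3.20
Add to cost:
$16 + $3.20 = $19.20

$19.20


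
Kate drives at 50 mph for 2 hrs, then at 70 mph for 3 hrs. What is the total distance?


Leg 1 distance:
50 x 2 = 100 miles
Leg 2 distance:
70 x 3 = 210 miles
Total distance:
100 + 210 = 310 miles

310 miles


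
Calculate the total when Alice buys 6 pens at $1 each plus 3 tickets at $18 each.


Cost of pens:
6 x $1 = $6
Cost of tickets:
3 x $18 = $54
Add both:
$6 + $54 = $60

$60


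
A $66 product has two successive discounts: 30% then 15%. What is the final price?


First discount:
30% of $66 = $19.80
Price after first discount:
$66 - $19.80 = $46.20
Second discount:
15% of $46.20 = $6.93
Final price:
$46.20 - $6.93 = $39.27

$39.27


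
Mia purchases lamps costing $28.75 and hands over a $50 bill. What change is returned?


Start with the amount paid:
$50
Subtract the price:
$50 - $28.75 = $21.25

$21.25


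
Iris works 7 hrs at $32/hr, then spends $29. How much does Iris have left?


Calculate earnings:
7 x $32 = $224
Subtract spending:
$224 - $29 = $195

$195


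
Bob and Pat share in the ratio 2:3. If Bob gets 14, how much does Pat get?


Find the multiplier:
14 / 2 = 7
Apply to Pat's share:
3 x 7 = 21

21


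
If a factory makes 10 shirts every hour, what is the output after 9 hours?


Production rate: 10 shirts per hour
Time: 9 hours
Total: 10 x 9 = 90 shirts

90 shirts


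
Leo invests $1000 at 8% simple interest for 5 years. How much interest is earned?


Use the formula I = P x R x T / 100
P x R x T = 1000 x 8 x 5 = 40000
I = 40000 / 100 = $400

$400


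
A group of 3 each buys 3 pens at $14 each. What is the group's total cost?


Cost per person:
3 x $14 = $42
Group total:
3 x $42 = $126

$126


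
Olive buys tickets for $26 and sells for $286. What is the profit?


Selling price = $286
Cost price = $26
Profit = selling price - cost price:
Profit = $286 - $26 = $260

$260


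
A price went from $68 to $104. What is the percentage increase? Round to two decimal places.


Find the absolute change:
|104 - 68| = 36
Divide by original and multiply by 100:
36 / 68 x 100 = 52.9411...% ≈ 52.94%

52.94%


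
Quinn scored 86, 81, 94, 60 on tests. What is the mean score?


Add the scores:
86 + 81 + 94 + 60 = 321
Divide by the number of tests:
321 / 4 = 80.25

80.25


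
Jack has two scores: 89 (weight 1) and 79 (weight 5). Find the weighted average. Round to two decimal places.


Weighted sum:
1 x 89 + 5 x 79 = 484
Total weight:
1 + 5 = 6
Weighted average:
484 / 6 = 80.6666... ≈ 80.67

80.67


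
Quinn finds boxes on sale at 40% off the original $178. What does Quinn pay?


Calculate the discount amount:
40% of $178 = $71.20
Subtract from original:
$178 - $71.20 = $106.80

$106.80


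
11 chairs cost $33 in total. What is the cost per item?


Total cost: $33
Number of items: 11
Unit price: $33 / 11 = $3

$3


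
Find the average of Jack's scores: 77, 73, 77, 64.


Add the scores:
77 + 73 + 77 + 64 = 291
Divide by the number of tests:
291 / 4 = 72.75

72.75


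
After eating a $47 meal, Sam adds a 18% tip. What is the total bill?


Calculate the tip:
18% of $47 = $8.46
Add tip to meal cost:
$47 + $8.46 = $55.46

$55.46


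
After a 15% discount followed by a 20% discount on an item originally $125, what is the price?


First discount:
15% of $125 = $18.75
Price after first discount:
$125 - $18.75 = $106.25
Second discount:
20% of $106.25 = $21.25
Final price:
$106.25 - $21.25 = $85

$85


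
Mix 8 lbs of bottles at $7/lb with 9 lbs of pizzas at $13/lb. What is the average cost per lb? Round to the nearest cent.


Cost of bottles:
8 x $7 = $56
Cost of pizzas:
9 x $13 = $117
Total cost: $56 + $117 = $173
Total weight: 17 lbs
Average: $173 / 17 = $10.1764... ≈ $10.18/lb

$10.18/lb


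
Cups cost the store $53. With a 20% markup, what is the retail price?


Calculate the markup amount:
20% of $53 = $10.60
Add to cost:
$53 + $10.60 = $63.60

$63.60


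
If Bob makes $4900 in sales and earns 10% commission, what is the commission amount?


Convert rate to decimal:
10% = 0.1
Multiply by sales:
$4900 x 0.1 = $490

$490


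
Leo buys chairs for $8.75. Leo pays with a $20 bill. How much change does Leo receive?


Start with the amount paid:
$20
Subtract the price:
$20 - $8.75 = $11.25

$11.25


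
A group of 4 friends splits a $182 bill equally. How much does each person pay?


Total bill: $182
Number of people: 4
Each pays: $182 / 4 = $45.50

$45.50


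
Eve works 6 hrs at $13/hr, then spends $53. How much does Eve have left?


Calculate earnings:
6 x $13 = $78
Subtract spending:
$78 - $53 = $25

$25


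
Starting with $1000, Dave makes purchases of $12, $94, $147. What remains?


Add up expenses:
$12 + $94 + $147 = $253
Subtract from budget:
$1000 - $253 = $747

$747


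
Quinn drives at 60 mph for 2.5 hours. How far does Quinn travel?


Use the formula: distance = speed x time
Speed = 60 mph, Time = 2.5 hours
60 x 2.5 = 150 miles

150 miles


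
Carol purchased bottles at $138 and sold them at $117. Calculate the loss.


Selling price = $117
Cost price = $138
Loss = cost price - selling price:
Loss = $138 - $117 = $21

$21


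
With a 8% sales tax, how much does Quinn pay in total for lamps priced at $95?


Calculate the tax:
8% of $95 = $7.60
Add tax to price:
$95 + $7.60 = $102.60

$102.60


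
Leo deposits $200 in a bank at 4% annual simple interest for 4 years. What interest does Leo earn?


Use the formula I = P x R x T / 100
P x R x T = 200 x 4 x 4 = 3200
I = 3200 / 100 = $32

$32


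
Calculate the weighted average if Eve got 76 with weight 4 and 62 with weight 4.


Weighted sum:
4 x 76 + 4 x 62 = 552
Total weight:
4 + 4 = 8
Weighted average:
552 / 8 = 69

69


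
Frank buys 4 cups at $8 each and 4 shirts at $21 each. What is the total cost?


Cost of cups:
4 x $8 = $32
Cost of shirts:
4 x $21 = $84
Add both:
$32 + $84 = $116

$116


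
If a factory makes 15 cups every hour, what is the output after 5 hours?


Production rate: 15 cups per hour
Time: 5 hours
Total: 15 x 5 = 75 cups

75 cups


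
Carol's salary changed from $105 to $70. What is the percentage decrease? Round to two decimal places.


Find the absolute change:
|70 - 105| = 35
Divide by original and multiply by 100:
35 / 105 x 100 = 33.3333...% ≈ 33.33%

33.33%


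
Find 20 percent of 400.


Convert percentage to decimal:
20% = 0.2
Multiply:
400 x 0.2 = 80

80


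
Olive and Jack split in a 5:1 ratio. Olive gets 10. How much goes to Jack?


Find the multiplier:
10 / 5 = 2
Apply to Jack's share:
1 x 2 = 2

2


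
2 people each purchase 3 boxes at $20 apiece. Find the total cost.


Cost per person:
3 x $20 = $60
Group total:
2 x $60 = $120

$120


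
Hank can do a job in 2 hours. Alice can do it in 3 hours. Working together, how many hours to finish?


Hank's rate: 1/2 of the job per hour
Alice's rate: 1/3 of the job per hour
Combined rate: 1/2 + 1/3 = 5/6 per hour
Time = 1 / (5/6) = 6/5 = 1.2 hours

1.2 hours


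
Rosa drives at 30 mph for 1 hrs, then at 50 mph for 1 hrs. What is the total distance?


Leg 1 distance:
30 x 1 = 30 miles
Leg 2 distance:
50 x 1 = 50 miles
Total distance:
30 + 50 = 80 miles

80 miles


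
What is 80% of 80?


Convert percentage to decimal:
80% = 0.8
Multiply:
80 x 0.8 = 64

64


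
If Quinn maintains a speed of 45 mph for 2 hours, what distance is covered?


Use the formula: distance = speed x time
Speed = 45 mph, Time = 2 hours
45 x 2 = 90 miles

90 miles


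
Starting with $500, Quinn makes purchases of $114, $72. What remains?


Add up expenses:
$114 + $72 = $186
Subtract from budget:
$500 - $186 = $314

$314


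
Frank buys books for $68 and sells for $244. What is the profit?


Selling price = $244
Cost price = $68
Profit = selling price - cost price:
Profit = $244 - $68 = $176

$176


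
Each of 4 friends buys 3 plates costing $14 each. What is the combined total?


Cost per person:
3 x $14 = $42
Group total:
4 x $42 = $168

$168


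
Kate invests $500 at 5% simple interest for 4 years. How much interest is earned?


Use the formula I = P x R x T / 100
P x R x T = 500 x 5 x 4 = 10000
I = 10000 / 100 = $100

$100


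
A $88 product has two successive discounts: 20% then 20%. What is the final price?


First discount:
20% of $88 = $17.60
Price after first discount:
$88 - $17.60 = $70.40
Second discount:
20% of $70.40 = $14.08
Final price:
$70.40 - $14.08 = $56.32

$56.32


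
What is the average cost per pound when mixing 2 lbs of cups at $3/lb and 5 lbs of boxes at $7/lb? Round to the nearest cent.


Cost of cups:
2 x $3 = $6
Cost of boxes:
5 x $7 = $35
Total cost: $6 + $35 = $41
Total weight: 7 lbs
Average: $41 / 7 = $5.8571... ≈ $5.86/lb

$5.86/lb


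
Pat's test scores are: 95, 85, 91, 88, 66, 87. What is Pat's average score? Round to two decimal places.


Add the scores:
95 + 85 + 91 + 88 + 66 + 87 = 512
Divide by the number of tests:
512 / 6 = 85.3333... ≈ 85.33

85.33


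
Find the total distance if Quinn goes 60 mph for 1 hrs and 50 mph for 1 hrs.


Leg 1 distance:
60 x 1 = 60 miles
Leg 2 distance:
50 x 1 = 50 miles
Total distance:
60 + 50 = 110 miles

110 miles


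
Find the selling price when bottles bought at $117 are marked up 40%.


Calculate the markup amount:
40% of $117 = $46.80
Add to cost:
$117 + $46.80 = $163.80

$163.80


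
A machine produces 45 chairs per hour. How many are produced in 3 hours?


Production rate: 45 chairs per hour
Time: 3 hours
Total: 45 x 3 = 135 chairs

135 chairs


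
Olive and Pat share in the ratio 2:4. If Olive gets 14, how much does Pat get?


Find the multiplier:
14 / 2 = 7
Apply to Pat's share:
4 x 7 = 28

28


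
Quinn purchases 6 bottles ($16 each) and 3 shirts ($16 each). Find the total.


Cost of bottles:
6 x $16 = $96
Cost of shirts:
3 x $16 = $48
Add both:
$96 + $48 = $144

$144


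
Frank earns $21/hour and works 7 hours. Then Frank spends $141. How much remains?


Calculate earnings:
7 x $21 = $147
Subtract spending:
$147 - $141 = $6

$6


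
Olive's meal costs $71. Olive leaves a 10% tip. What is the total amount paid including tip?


Calculate the tip:
10% of $71 = $7.10
Add tip to meal cost:
$71 + $7.10 = $78.10

$78.10


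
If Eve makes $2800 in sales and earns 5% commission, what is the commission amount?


Convert rate to decimal:
5% = 0.05
Multiply by sales:
$2800 x 0.05 = $140

$140


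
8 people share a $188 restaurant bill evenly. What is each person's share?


Total bill: $188
Number of people: 8
Each pays: $188 / 8 = $23.50

$23.50


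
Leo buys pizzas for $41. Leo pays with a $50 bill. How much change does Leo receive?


Start with the amount paid:
$50
Subtract the price:
$50 - $41 = $9

$9


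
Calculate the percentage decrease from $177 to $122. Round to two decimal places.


Find the absolute change:
|122 - 177| = 55
Divide by original and multiply by 100:
55 / 177 x 100 = 31.0734...% ≈ 31.07%

31.07%


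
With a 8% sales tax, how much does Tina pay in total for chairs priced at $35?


Calculate the tax:
8% of $35 = $2.80
Add tax to price:
$35 + $2.80 = $37.80

$37.80


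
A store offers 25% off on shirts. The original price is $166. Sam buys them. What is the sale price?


Calculate the discount amount:
25% of $166 = $41.50
Subtract from original:
$166 - $41.50 = $124.50

$124.50


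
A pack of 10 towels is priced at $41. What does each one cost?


Total cost: $41
Number of items: 10
Unit price: $41 / 10 = $4.10

$4.10


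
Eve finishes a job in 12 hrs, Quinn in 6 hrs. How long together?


Eve's rate: 1/12 of the job per hour
Quinn's rate: 1/6 of the job per hour
Combined rate: 1/12 + 1/6 = 1/4 per hour
Time = 1 / (1/4) = 4 hours

4 hours


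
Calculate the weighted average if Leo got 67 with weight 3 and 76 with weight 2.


Weighted sum:
3 x 67 + 2 x 76 = 353
Total weight:
3 + 2 = 5
Weighted average:
353 / 5 = 70.6

70.6


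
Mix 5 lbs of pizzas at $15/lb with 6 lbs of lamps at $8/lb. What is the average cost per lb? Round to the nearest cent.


Cost of pizzas:
5 x $15 = $75
Cost of lamps:
6 x $8 = $48
Total cost: $75 + $48 = $123
Total weight: 11 lbs
Average: $123 / 11 = $11.1818... ≈ $11.18/lb

$11.18/lb


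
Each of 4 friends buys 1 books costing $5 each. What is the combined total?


Cost per person:
1 x $5 = $5
Group total:
4 x $5 = $20

$20


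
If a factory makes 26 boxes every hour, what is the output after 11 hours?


Production rate: 26 boxes per hour
Time: 11 hours
Total: 26 x 11 = 286 boxes

286 boxes


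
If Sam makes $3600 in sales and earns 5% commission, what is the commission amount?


Convert rate to decimal:
5% = 0.05
Multiply by sales:
$3600 x 0.05 = $180

$180


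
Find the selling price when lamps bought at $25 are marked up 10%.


Calculate the markup amount:
10% of $25 = $2.50
Add to cost:
$25 + $2.50 = $27.50

$27.50


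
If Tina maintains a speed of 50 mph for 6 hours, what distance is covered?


Use the formula: distance = speed x time
Speed = 50 mph, Time = 6 hours
50 x 6 = 300 miles

300 miles


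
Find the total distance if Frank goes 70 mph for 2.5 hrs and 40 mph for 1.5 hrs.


Leg 1 distance:
70 x 2.5 = 175 miles
Leg 2 distance:
40 x 1.5 = 60 miles
Total distance:
175 + 60 = 235 miles

235 miles


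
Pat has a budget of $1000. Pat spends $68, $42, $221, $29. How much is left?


Add up expenses:
$68 + $42 + $221 + $29 = $360
Subtract from budget:
$1000 - $360 = $640

$640


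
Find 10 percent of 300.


Convert percentage to decimal:
10% = 0.1
Multiply:
300 x 0.1 = 30

30


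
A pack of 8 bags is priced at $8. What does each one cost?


Total cost: $8
Number of items: 8
Unit price: $8 / 8 = $1

$1


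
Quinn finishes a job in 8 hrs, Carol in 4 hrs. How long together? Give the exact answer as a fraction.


Quinn's rate: 1/8 of the job per hour
Carol's rate: 1/4 of the job per hour
Combined rate: 1/8 + 1/4 = 3/8 per hour
Time = 1 / (3/8) = 8/3 hours (≈ 2.67 hours)

8/3 hours


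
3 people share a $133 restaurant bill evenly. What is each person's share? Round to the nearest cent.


Total bill: $133
Number of people: 3
Each pays: $133 / 3 = $44.3333... ≈ $44.33

$44.33


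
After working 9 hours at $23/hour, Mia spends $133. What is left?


Calculate earnings:
9 x $23 = $207
Subtract spending:
$207 - $133 = $74

$74


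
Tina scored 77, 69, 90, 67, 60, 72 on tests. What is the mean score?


Add the scores:
77 + 69 + 90 + 67 + 60 + 72 = 435
Divide by the number of tests:
435 / 6 = 72.5

72.5


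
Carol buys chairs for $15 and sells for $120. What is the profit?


Selling price = $120
Cost price = $15
Profit = selling price - cost price:
Profit = $120 - $15 = $105

$105


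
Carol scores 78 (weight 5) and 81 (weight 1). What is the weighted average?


Weighted sum:
5 x 78 + 1 x 81 = 471
Total weight:
5 + 1 = 6
Weighted average:
471 / 6 = 78.5

78.5


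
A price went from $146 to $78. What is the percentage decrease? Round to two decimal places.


Find the absolute change:
|78 - 146| = 68
Divide by original and multiply by 100:
68 / 146 x 100 = 46.5753...% ≈ 46.58%

46.58%


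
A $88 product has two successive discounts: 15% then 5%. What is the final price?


First discount:
15% of $88 = $13.20
Price after first discount:
$88 - $13.20 = $74.80
Second discount:
5% of $74.80 = $3.74
Final price:
$74.80 - $3.74 = $71.06

$71.06


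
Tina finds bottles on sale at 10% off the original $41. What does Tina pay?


Calculate the discount amount:
10% of $41 = $4.10
Subtract from original:
$41 - $4.10 = $36.90

$36.90


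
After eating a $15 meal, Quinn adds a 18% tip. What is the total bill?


Calculate the tip:
18% of $15 = $2.70
Add tip to meal cost:
$15 + $2.70 = $17.70

$17.70


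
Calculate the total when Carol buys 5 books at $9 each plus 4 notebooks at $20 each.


Cost of books:
5 x $9 = $45
Cost of notebooks:
4 x $20 = $80
Add both:
$45 + $80 = $125

$125


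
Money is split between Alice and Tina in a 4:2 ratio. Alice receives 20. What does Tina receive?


Find the multiplier:
20 / 4 = 5
Apply to Tina's share:
2 x 5 = 10

10


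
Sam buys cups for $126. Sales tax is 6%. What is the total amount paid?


Calculate the tax:
6% of $126 = $7.56
Add tax to price:
$126 + $7.56 = $133.56

$133.56


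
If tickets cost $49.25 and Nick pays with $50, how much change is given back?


Start with the amount paid:
$50
Subtract the price:
$50 - $49.25 = $0.75

$0.75


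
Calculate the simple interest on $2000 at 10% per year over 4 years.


Use the formula I = P x R x T / 100
P x R x T = 2000 x 10 x 4 = 80000
I = 80000 / 100 = $800

$800


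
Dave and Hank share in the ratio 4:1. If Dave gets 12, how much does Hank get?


Find the multiplier:
12 / 4 = 3
Apply to Hank's share:
1 x 3 = 3

3


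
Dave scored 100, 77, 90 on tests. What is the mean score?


Add the scores:
100 + 77 + 90 = 267
Divide by the number of tests:
267 / 3 = 89

89


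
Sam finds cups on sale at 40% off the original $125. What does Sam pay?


Calculate the discount amount:
40% of $125 = $50
Subtract from original:
$125 - $50 = $75

$75


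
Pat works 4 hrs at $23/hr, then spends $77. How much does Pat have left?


Calculate earnings:
4 x $23 = $92
Subtract spending:
$92 - $77 = $15

$15


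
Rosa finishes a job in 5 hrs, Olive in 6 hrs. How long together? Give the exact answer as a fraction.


Rosa's rate: 1/5 of the job per hour
Olive's rate: 1/6 of the job per hour
Combined rate: 1/5 + 1/6 = 11/30 per hour
Time = 1 / (11/30) = 30/11 hours (≈ 2.73 hours)

30/11 hours


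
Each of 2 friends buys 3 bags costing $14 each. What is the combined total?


Cost per person:
3 x $14 = $42
Group total:
2 x $42 = $84

$84


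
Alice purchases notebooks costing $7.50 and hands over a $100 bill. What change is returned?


Start with the amount paid:
$100
Subtract the price:
$100 - $7.50 = $92.50

$92.50


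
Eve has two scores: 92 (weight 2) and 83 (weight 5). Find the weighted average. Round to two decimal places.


Weighted sum:
2 x 92 + 5 x 83 = 599
Total weight:
2 + 5 = 7
Weighted average:
599 / 7 = 85.5714... ≈ 85.57

85.57


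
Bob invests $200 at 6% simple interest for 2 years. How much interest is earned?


Use the formula I = P x R x T / 100
P x R x T = 200 x 6 x 2 = 2400
I = 2400 / 100 = $24

$24


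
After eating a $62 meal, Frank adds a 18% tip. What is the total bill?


Calculate the tip:
18% of $62 = $11.16
Add tip to meal cost:
$62 + $11.16 = $73.16

$73.16


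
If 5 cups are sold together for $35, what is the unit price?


Total cost: $35
Number of items: 5
Unit price: $35 / 5 = $7

$7


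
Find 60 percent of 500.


Convert percentage to decimal:
60% = 0.6
Multiply:
500 x 0.6 = 300

300


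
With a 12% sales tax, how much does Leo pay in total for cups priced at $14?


Calculate the tax:
12% of $14 = $1.68
Add tax to price:
$14 + $1.68 = $15.68

$15.68


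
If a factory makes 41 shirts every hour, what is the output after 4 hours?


Production rate: 41 shirts per hour
Time: 4 hours
Total: 41 x 4 = 164 shirts

164 shirts


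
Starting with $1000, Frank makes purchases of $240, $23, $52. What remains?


Add up expenses:
$240 + $23 + $52 = $315
Subtract from budget:
$1000 - $315 = $685

$685


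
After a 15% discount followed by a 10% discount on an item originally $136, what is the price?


First discount:
15% of $136 = $20.40
Price after first discount:
$136 - $20.40 = $115.60
Second discount:
10% of $115.60 = $11.56
Final price:
$115.60 - $11.56 = $104.04

$104.04


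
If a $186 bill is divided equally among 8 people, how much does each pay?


Total bill: $186
Number of people: 8
Each pays: $186 / 8 = $23.25

$23.25


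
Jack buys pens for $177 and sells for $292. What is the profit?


Selling price = $292
Cost price = $177
Profit = selling price - cost price:
Profit = $292 - $177 = $115

$115


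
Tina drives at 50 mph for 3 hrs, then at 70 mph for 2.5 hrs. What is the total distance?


Leg 1 distance:
50 x 3 = 150 miles
Leg 2 distance:
70 x 2.5 = 175 miles
Total distance:
150 + 175 = 325 miles

325 miles


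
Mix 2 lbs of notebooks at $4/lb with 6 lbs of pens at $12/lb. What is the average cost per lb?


Cost of notebooks:
2 x $4 = $8
Cost of pens:
6 x $12 = $72
Total cost: $8 + $72 = $80
Total weight: 8 lbs
Average: $80 / 8 = $10/lb

$10/lb


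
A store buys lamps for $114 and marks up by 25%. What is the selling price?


Calculate the markup amount:
25% of $114 = $28.50
Add to cost:
$114 + $28.50 = $142.50

$142.50


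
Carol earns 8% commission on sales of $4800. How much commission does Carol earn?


Convert rate to decimal:
8% = 0.08
Multiply by sales:
$4800 x 0.08 = $384

$384


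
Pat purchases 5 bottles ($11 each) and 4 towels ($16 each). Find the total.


Cost of bottles:
5 x $11 = $55
Cost of towels:
4 x $16 = $64
Add both:
$55 + $64 = $119

$119


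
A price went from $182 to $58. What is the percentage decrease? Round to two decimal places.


Find the absolute change:
|58 - 182| = 124
Divide by original and multiply by 100:
124 / 182 x 100 = 68.1318...% ≈ 68.13%

68.13%


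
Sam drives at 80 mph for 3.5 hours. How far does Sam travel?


Use the formula: distance = speed x time
Speed = 80 mph, Time = 3.5 hours
80 x 3.5 = 280 miles

280 miles


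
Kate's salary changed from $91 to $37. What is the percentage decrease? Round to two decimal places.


Find the absolute change:
|37 - 91| = 54
Divide by original and multiply by 100:
54 / 91 x 100 = 59.3406...% ≈ 59.34%

59.34%


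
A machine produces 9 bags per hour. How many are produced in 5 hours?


Production rate: 9 bags per hour
Time: 5 hours
Total: 9 x 5 = 45 bags

45 bags


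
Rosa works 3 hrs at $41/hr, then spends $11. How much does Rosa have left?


Calculate earnings:
3 x $41 = $123
Subtract spending:
$123 - $11 = $112

$112


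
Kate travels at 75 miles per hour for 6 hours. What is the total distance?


Use the formula: distance = speed x time
Speed = 75 mph, Time = 6 hours
75 x 6 = 450 miles

450 miles


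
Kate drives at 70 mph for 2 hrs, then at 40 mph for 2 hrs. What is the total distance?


Leg 1 distance:
70 x 2 = 140 miles
Leg 2 distance:
40 x 2 = 80 miles
Total distance:
140 + 80 = 220 miles

220 miles


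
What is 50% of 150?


Convert percentage to decimal:
50% = 0.5
Multiply:
150 x 0.5 = 75

75


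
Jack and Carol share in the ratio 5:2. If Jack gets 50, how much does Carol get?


Find the multiplier:
50 / 5 = 10
Apply to Carol's share:
2 x 10 = 20

20


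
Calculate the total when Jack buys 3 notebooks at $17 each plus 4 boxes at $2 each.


Cost of notebooks:
3 x $17 = $51
Cost of boxes:
4 x $2 = $8
Add both:
$51 + $8 = $59

$59


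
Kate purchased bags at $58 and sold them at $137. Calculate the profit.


Selling price = $137
Cost price = $58
Profit = selling price - cost price:
Profit = $137 - $58 = $79

$79


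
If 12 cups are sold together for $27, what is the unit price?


Total cost: $27
Number of items: 12
Unit price: $27 / 12 = $2.25

$2.25


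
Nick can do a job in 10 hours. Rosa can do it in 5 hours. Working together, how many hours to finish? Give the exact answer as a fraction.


Nick's rate: 1/10 of the job per hour
Rosa's rate: 1/5 of the job per hour
Combined rate: 1/10 + 1/5 = 3/10 per hour
Time = 1 / (3/10) = 10/3 hours (≈ 3.33 hours)

10/3 hours


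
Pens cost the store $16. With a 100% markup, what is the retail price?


Calculate the markup amount:
100% of $16 = $16
Add to cost:
$16 + $16 = $32

$32


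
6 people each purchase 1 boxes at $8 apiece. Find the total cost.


Cost per person:
1 x $8 = $8
Group total:
6 x $8 = $48

$48


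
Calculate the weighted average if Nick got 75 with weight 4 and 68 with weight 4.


Weighted sum:
4 x 75 + 4 x 68 = 572
Total weight:
4 + 4 = 8
Weighted average:
572 / 8 = 71.5

71.5


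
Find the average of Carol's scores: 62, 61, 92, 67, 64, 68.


Add the scores:
62 + 61 + 92 + 67 + 64 + 68 = 414
Divide by the number of tests:
414 / 6 = 69

69


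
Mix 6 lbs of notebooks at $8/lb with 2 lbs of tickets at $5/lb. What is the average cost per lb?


Cost of notebooks:
6 x $8 = $48
Cost of tickets:
2 x $5 = $10
Total cost: $48 + $10 = $58
Total weight: 8 lbs
Average: $58 / 8 = $7.25/lb

$7.25/lb


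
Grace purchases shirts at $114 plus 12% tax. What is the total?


Calculate the tax:
12% of $114 = $13.68
Add tax to price:
$114 + $13.68 = $127.68

$127.68


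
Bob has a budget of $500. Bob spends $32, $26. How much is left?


Add up expenses:
$32 + $26 = $58
Subtract from budget:
$500 - $58 = $442

$442


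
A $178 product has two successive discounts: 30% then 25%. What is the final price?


First discount:
30% of $178 = $53.40
Price after first discount:
$178 - $53.40 = $124.60
Second discount:
25% of $124.60 = $31.15
Final price:
$124.60 - $31.15 = $93.45

$93.45


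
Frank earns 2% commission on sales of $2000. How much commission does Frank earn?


Convert rate to decimal:
2% = 0.02
Multiply by sales:
$2000 x 0.02 = $40

$40


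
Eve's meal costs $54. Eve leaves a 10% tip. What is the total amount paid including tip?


Calculate the tip:
10% of $54 = $5.40
Add tip to meal cost:
$54 + $5.40 = $59.40

$59.40


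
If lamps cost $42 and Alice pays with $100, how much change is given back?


Start with the amount paid:
$100
Subtract the price:
$100 - $42 = $58

$58


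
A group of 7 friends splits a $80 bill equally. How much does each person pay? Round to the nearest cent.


Total bill: $80
Number of people: 7
Each pays: $80 / 7 = $11.4285... ≈ $11.43

$11.43


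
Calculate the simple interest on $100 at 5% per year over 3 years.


Use the formula I = P x R x T / 100
P x R x T = 100 x 5 x 3 = 1500
I = 1500 / 100 = $15

$15


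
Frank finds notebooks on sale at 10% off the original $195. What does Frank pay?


Calculate the discount amount:
10% of $195 = $19.50
Subtract from original:
$195 - $19.50 = $175.50

$175.50


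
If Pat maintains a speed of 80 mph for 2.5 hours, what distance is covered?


Use the formula: distance = speed x time
Speed = 80 mph, Time = 2.5 hours
80 x 2.5 = 200 miles

200 miles


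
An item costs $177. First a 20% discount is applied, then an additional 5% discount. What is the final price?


First discount:
20% of $177 = $35.40
Price after first discount:
$177 - $35.40 = $141.60
Second discount:
5% of $141.60 = $7.08
Final price:
$141.60 - $7.08 = $134.52

$134.52


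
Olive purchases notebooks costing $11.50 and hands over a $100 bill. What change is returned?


Start with the amount paid:
$100
Subtract the price:
$100 - $11.50 = $88.50

$88.50


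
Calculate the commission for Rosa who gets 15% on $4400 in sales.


Convert rate to decimal:
15% = 0.15
Multiply by sales:
$4400 x 0.15 = $660

$660


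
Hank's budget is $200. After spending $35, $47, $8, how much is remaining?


Add up expenses:
$35 + $47 + $8 = $90
Subtract from budget:
$200 - $90 = $110

$110


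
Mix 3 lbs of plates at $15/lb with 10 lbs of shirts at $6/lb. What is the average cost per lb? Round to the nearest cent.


Cost of plates:
3 x $15 = $45
Cost of shirts:
10 x $6 = $60
Total cost: $45 + $60 = $105
Total weight: 13 lbs
Average: $105 / 13 = $8.0769... ≈ $8.08/lb

$8.08/lb


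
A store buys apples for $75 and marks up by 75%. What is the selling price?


Calculate the markup amount:
75% of $75 = $56.25
Add to cost:
$75 + $56.25 = $131.25

$131.25


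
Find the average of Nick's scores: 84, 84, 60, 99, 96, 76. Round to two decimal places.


Add the scores:
84 + 84 + 60 + 99 + 96 + 76 = 499
Divide by the number of tests:
499 / 6 = 83.1666... ≈ 83.17

83.17


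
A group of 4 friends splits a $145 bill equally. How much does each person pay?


Total bill: $145
Number of people: 4
Each pays: $145 / 4 = $36.25

$36.25


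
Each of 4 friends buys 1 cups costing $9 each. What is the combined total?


Cost per person:
1 x $9 = $9
Group total:
4 x $9 = $36

$36


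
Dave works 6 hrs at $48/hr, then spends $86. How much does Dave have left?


Calculate earnings:
6 x $48 = $288
Subtract spending:
$288 - $86 = $202

$202


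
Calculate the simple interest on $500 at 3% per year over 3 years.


Use the formula I = P x R x T / 100
P x R x T = 500 x 3 x 3 = 4500
I = 4500 / 100 = $45

$45


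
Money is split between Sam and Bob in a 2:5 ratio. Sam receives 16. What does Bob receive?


Find the multiplier:
16 / 2 = 8
Apply to Bob's share:
5 x 8 = 40

40


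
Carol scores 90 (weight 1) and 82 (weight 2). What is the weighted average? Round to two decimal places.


Weighted sum:
1 x 90 + 2 x 82 = 254
Total weight:
1 + 2 = 3
Weighted average:
254 / 3 = 84.6666... ≈ 84.67

84.67


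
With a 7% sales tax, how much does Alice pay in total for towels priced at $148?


Calculate the tax:
7% of $148 = $10.36
Add tax to price:
$148 + $10.36 = $158.36

$158.36


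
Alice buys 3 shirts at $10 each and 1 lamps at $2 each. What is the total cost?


Cost of shirts:
3 x $10 = $30
Cost of lamps:
1 x $2 = $2
Add both:
$30 + $2 = $32

$32


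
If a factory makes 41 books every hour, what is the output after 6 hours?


Production rate: 41 books per hour
Time: 6 hours
Total: 41 x 6 = 246 books

246 books


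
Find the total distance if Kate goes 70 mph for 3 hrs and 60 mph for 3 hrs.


Leg 1 distance:
70 x 3 = 210 miles
Leg 2 distance:
60 x 3 = 180 miles
Total distance:
210 + 180 = 390 miles

390 miles


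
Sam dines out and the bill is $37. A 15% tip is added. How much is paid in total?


Calculate the tip:
15% of $37 = $5.55
Add tip to meal cost:
$37 + $5.55 = $42.55

$42.55


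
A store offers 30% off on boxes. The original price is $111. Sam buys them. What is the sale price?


Calculate the discount amount:
30% of $111 = $33.30
Subtract from original:
$111 - $33.30 = $77.70

$77.70


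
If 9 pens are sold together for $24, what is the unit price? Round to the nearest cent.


Total cost: $24
Number of items: 9
Unit price: $24 / 9 = $2.6666... ≈ $2.67

$2.67


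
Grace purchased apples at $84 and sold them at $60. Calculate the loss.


Selling price = $60
Cost price = $84
Loss = cost price - selling price:
Loss = $84 - $60 = $24

$24


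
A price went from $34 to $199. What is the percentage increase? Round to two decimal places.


Find the absolute change:
|199 - 34| = 165
Divide by original and multiply by 100:
165 / 34 x 100 = 485.2941...% ≈ 485.29%

485.29%


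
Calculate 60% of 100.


Convert percentage to decimal:
60% = 0.6
Multiply:
100 x 0.6 = 60

60


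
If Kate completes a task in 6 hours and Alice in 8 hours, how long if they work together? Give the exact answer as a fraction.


Kate's rate: 1/6 of the job per hour
Alice's rate: 1/8 of the job per hour
Combined rate: 1/6 + 1/8 = 7/24 per hour
Time = 1 / (7/24) = 24/7 hours (≈ 3.43 hours)

24/7 hours


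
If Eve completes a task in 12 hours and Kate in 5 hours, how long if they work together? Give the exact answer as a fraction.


Eve's rate: 1/12 of the job per hour
Kate's rate: 1/5 of the job per hour
Combined rate: 1/12 + 1/5 = 17/60 per hour
Time = 1 / (17/60) = 60/17 hours (≈ 3.53 hours)

60/17 hours


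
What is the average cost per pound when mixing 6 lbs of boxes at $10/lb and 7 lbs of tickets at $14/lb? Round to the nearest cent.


Cost of boxes:
6 x $10 = $60
Cost of tickets:
7 x $14 = $98
Total cost: $60 + $98 = $158
Total weight: 13 lbs
Average: $158 / 13 = $12.1538... ≈ $12.15/lb

$12.15/lb


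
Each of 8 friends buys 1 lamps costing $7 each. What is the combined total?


Cost per person:
1 x $7 = $7
Group total:
8 x $7 = $56

$56


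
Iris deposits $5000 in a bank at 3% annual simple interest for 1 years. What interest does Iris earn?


Use the formula I = P x R x T / 100
P x R x T = 5000 x 3 x 1 = 15000
I = 15000 / 100 = $150

$150


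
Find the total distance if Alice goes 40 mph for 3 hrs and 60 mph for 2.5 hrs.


Leg 1 distance:
40 x 3 = 120 miles
Leg 2 distance:
60 x 2.5 = 150 miles
Total distance:
120 + 150 = 270 miles

270 miles


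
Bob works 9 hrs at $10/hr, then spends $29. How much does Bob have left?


Calculate earnings:
9 x $10 = $90
Subtract spending:
$90 - $29 = $61

$61


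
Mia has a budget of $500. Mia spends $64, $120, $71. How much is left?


Add up expenses:
$64 + $120 + $71 = $255
Subtract from budget:
$500 - $255 = $245

$245


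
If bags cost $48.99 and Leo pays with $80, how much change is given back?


Start with the amount paid:
$80
Subtract the price:
$80 - $48.99 = $31.01

$31.01


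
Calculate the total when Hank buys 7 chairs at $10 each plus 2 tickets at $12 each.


Cost of chairs:
7 x $10 = $70
Cost of tickets:
2 x $12 = $24
Add both:
$70 + $24 = $94

$94


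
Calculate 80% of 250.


Convert percentage to decimal:
80% = 0.8
Multiply:
250 x 0.8 = 200

200


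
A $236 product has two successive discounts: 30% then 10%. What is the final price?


First discount:
30% of $236 = $70.80
Price after first discount:
$236 - $70.80 = $165.20
Second discount:
10% of $165.20 = $16.52
Final price:
$165.20 - $16.52 = $148.68

$148.68
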